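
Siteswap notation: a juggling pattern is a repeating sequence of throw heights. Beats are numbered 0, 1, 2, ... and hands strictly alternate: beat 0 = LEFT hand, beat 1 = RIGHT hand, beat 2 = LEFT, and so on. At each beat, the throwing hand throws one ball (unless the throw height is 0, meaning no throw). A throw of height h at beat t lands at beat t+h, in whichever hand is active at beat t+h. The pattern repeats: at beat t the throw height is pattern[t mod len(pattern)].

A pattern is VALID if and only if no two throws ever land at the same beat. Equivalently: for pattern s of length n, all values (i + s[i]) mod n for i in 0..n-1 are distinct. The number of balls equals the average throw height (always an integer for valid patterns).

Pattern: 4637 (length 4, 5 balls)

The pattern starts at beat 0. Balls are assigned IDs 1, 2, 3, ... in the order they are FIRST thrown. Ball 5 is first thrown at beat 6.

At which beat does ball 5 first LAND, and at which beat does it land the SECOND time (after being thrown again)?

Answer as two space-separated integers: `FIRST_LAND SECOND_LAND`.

Answer: 9 15

Derivation:
Beat 0 (L): throw ball1 h=4 -> lands@4:L; in-air after throw: [b1@4:L]
Beat 1 (R): throw ball2 h=6 -> lands@7:R; in-air after throw: [b1@4:L b2@7:R]
Beat 2 (L): throw ball3 h=3 -> lands@5:R; in-air after throw: [b1@4:L b3@5:R b2@7:R]
Beat 3 (R): throw ball4 h=7 -> lands@10:L; in-air after throw: [b1@4:L b3@5:R b2@7:R b4@10:L]
Beat 4 (L): throw ball1 h=4 -> lands@8:L; in-air after throw: [b3@5:R b2@7:R b1@8:L b4@10:L]
Beat 5 (R): throw ball3 h=6 -> lands@11:R; in-air after throw: [b2@7:R b1@8:L b4@10:L b3@11:R]
Beat 6 (L): throw ball5 h=3 -> lands@9:R; in-air after throw: [b2@7:R b1@8:L b5@9:R b4@10:L b3@11:R]
Beat 7 (R): throw ball2 h=7 -> lands@14:L; in-air after throw: [b1@8:L b5@9:R b4@10:L b3@11:R b2@14:L]
Beat 8 (L): throw ball1 h=4 -> lands@12:L; in-air after throw: [b5@9:R b4@10:L b3@11:R b1@12:L b2@14:L]
Beat 9 (R): throw ball5 h=6 -> lands@15:R; in-air after throw: [b4@10:L b3@11:R b1@12:L b2@14:L b5@15:R]
Beat 10 (L): throw ball4 h=3 -> lands@13:R; in-air after throw: [b3@11:R b1@12:L b4@13:R b2@14:L b5@15:R]
Beat 11 (R): throw ball3 h=7 -> lands@18:L; in-air after throw: [b1@12:L b4@13:R b2@14:L b5@15:R b3@18:L]
Beat 12 (L): throw ball1 h=4 -> lands@16:L; in-air after throw: [b4@13:R b2@14:L b5@15:R b1@16:L b3@18:L]
Beat 13 (R): throw ball4 h=6 -> lands@19:R; in-air after throw: [b2@14:L b5@15:R b1@16:L b3@18:L b4@19:R]
Beat 14 (L): throw ball2 h=3 -> lands@17:R; in-air after throw: [b5@15:R b1@16:L b2@17:R b3@18:L b4@19:R]
Beat 15 (R): throw ball5 h=7 -> lands@22:L; in-air after throw: [b1@16:L b2@17:R b3@18:L b4@19:R b5@22:L]
Ball 5: thrown@6 h=3 -> first land @9; rethrown@9 h=6 -> second land @15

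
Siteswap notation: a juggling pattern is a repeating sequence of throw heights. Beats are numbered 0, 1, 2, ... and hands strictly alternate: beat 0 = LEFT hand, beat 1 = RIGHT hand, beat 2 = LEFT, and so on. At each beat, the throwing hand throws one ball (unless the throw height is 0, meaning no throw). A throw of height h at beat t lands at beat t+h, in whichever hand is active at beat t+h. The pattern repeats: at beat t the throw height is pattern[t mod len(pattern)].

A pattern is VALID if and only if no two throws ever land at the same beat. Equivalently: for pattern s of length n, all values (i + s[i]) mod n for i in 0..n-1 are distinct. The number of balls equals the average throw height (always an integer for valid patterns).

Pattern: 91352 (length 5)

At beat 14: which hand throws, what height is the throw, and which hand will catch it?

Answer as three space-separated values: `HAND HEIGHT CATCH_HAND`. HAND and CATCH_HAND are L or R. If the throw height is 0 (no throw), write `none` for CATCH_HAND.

Answer: L 2 L

Derivation:
Beat 14: 14 mod 2 = 0, so hand = L
Throw height = pattern[14 mod 5] = pattern[4] = 2
Lands at beat 14+2=16, 16 mod 2 = 0, so catch hand = L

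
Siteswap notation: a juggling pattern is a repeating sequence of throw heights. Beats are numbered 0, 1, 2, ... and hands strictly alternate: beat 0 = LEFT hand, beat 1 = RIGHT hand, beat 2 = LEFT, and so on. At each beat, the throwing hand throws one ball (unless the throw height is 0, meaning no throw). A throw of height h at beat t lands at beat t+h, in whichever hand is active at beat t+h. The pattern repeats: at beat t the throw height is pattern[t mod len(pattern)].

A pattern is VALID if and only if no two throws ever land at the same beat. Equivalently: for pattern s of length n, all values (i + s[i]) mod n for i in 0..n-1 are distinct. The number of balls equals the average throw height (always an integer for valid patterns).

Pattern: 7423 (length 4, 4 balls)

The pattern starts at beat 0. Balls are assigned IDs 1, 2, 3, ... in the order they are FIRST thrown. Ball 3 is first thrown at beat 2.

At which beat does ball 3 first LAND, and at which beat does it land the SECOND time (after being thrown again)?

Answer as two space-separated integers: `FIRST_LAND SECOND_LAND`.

Beat 0 (L): throw ball1 h=7 -> lands@7:R; in-air after throw: [b1@7:R]
Beat 1 (R): throw ball2 h=4 -> lands@5:R; in-air after throw: [b2@5:R b1@7:R]
Beat 2 (L): throw ball3 h=2 -> lands@4:L; in-air after throw: [b3@4:L b2@5:R b1@7:R]
Beat 3 (R): throw ball4 h=3 -> lands@6:L; in-air after throw: [b3@4:L b2@5:R b4@6:L b1@7:R]
Beat 4 (L): throw ball3 h=7 -> lands@11:R; in-air after throw: [b2@5:R b4@6:L b1@7:R b3@11:R]
Beat 5 (R): throw ball2 h=4 -> lands@9:R; in-air after throw: [b4@6:L b1@7:R b2@9:R b3@11:R]
Beat 6 (L): throw ball4 h=2 -> lands@8:L; in-air after throw: [b1@7:R b4@8:L b2@9:R b3@11:R]
Beat 7 (R): throw ball1 h=3 -> lands@10:L; in-air after throw: [b4@8:L b2@9:R b1@10:L b3@11:R]
Beat 8 (L): throw ball4 h=7 -> lands@15:R; in-air after throw: [b2@9:R b1@10:L b3@11:R b4@15:R]
Beat 9 (R): throw ball2 h=4 -> lands@13:R; in-air after throw: [b1@10:L b3@11:R b2@13:R b4@15:R]
Beat 10 (L): throw ball1 h=2 -> lands@12:L; in-air after throw: [b3@11:R b1@12:L b2@13:R b4@15:R]
Beat 11 (R): throw ball3 h=3 -> lands@14:L; in-air after throw: [b1@12:L b2@13:R b3@14:L b4@15:R]
Ball 3: thrown@2 h=2 -> first land @4; rethrown@4 h=7 -> second land @11

Answer: 4 11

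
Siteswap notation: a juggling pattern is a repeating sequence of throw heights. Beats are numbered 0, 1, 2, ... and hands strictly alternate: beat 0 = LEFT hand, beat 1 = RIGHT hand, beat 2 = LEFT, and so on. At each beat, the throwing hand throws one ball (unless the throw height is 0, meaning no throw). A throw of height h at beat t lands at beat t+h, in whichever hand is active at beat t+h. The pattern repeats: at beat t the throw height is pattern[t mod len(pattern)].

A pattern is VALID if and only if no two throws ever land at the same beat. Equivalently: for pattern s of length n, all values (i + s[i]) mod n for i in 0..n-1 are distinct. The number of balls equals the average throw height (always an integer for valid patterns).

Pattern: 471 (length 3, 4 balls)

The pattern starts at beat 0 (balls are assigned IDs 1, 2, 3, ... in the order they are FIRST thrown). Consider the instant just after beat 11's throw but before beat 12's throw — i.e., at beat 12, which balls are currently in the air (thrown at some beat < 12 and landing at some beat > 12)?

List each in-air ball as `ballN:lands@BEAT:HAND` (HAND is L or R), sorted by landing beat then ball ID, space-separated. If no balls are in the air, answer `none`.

Answer: ball2:lands@13:R ball3:lands@14:L ball4:lands@17:R

Derivation:
Beat 0 (L): throw ball1 h=4 -> lands@4:L; in-air after throw: [b1@4:L]
Beat 1 (R): throw ball2 h=7 -> lands@8:L; in-air after throw: [b1@4:L b2@8:L]
Beat 2 (L): throw ball3 h=1 -> lands@3:R; in-air after throw: [b3@3:R b1@4:L b2@8:L]
Beat 3 (R): throw ball3 h=4 -> lands@7:R; in-air after throw: [b1@4:L b3@7:R b2@8:L]
Beat 4 (L): throw ball1 h=7 -> lands@11:R; in-air after throw: [b3@7:R b2@8:L b1@11:R]
Beat 5 (R): throw ball4 h=1 -> lands@6:L; in-air after throw: [b4@6:L b3@7:R b2@8:L b1@11:R]
Beat 6 (L): throw ball4 h=4 -> lands@10:L; in-air after throw: [b3@7:R b2@8:L b4@10:L b1@11:R]
Beat 7 (R): throw ball3 h=7 -> lands@14:L; in-air after throw: [b2@8:L b4@10:L b1@11:R b3@14:L]
Beat 8 (L): throw ball2 h=1 -> lands@9:R; in-air after throw: [b2@9:R b4@10:L b1@11:R b3@14:L]
Beat 9 (R): throw ball2 h=4 -> lands@13:R; in-air after throw: [b4@10:L b1@11:R b2@13:R b3@14:L]
Beat 10 (L): throw ball4 h=7 -> lands@17:R; in-air after throw: [b1@11:R b2@13:R b3@14:L b4@17:R]
Beat 11 (R): throw ball1 h=1 -> lands@12:L; in-air after throw: [b1@12:L b2@13:R b3@14:L b4@17:R]
Beat 12 (L): throw ball1 h=4 -> lands@16:L; in-air after throw: [b2@13:R b3@14:L b1@16:L b4@17:R]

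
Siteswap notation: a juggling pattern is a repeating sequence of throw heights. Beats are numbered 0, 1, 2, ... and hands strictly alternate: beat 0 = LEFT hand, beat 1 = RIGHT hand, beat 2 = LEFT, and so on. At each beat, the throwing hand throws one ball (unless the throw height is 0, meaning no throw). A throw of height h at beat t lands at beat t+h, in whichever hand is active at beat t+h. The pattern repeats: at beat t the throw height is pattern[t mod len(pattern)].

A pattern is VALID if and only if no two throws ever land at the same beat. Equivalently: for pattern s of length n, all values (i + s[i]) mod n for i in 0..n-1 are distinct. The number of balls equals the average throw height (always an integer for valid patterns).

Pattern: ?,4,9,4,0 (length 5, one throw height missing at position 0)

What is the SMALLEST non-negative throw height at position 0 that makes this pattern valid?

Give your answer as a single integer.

i=0: s[i]=? (unknown)
i=1: (1 + 4) mod 5 = 0
i=2: (2 + 9) mod 5 = 1
i=3: (3 + 4) mod 5 = 2
i=4: (4 + 0) mod 5 = 4
Known residues: [0, 1, 2, 4]; need a permutation of 0..4, so missing residue r = 3
Need (0 + s) mod 5 = 3; smallest s = (3 - 0) mod 5 = 3

Answer: 3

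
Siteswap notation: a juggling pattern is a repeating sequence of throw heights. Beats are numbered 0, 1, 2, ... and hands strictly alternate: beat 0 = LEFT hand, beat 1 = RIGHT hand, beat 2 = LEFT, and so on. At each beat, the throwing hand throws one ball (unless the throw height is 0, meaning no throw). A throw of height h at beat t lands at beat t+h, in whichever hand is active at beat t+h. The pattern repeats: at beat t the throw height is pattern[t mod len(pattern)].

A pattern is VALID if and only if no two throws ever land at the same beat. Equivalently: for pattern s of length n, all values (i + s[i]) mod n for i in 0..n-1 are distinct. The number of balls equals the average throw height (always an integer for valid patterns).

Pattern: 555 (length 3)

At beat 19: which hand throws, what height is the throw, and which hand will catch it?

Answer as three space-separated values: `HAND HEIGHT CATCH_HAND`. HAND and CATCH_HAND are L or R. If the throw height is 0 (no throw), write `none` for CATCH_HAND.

Beat 19: 19 mod 2 = 1, so hand = R
Throw height = pattern[19 mod 3] = pattern[1] = 5
Lands at beat 19+5=24, 24 mod 2 = 0, so catch hand = L

Answer: R 5 L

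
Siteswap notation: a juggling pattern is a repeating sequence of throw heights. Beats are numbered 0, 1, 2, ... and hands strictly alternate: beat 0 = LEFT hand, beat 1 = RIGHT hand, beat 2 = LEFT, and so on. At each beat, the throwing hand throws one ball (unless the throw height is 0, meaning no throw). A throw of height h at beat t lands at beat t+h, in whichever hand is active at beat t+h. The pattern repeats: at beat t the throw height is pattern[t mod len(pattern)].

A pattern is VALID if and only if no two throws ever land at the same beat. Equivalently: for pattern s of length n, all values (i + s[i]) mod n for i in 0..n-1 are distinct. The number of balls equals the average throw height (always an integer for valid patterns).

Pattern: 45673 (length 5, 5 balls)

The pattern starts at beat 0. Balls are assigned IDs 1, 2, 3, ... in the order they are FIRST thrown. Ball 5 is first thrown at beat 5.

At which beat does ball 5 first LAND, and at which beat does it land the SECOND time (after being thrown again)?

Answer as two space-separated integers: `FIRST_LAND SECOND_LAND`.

Beat 0 (L): throw ball1 h=4 -> lands@4:L; in-air after throw: [b1@4:L]
Beat 1 (R): throw ball2 h=5 -> lands@6:L; in-air after throw: [b1@4:L b2@6:L]
Beat 2 (L): throw ball3 h=6 -> lands@8:L; in-air after throw: [b1@4:L b2@6:L b3@8:L]
Beat 3 (R): throw ball4 h=7 -> lands@10:L; in-air after throw: [b1@4:L b2@6:L b3@8:L b4@10:L]
Beat 4 (L): throw ball1 h=3 -> lands@7:R; in-air after throw: [b2@6:L b1@7:R b3@8:L b4@10:L]
Beat 5 (R): throw ball5 h=4 -> lands@9:R; in-air after throw: [b2@6:L b1@7:R b3@8:L b5@9:R b4@10:L]
Beat 6 (L): throw ball2 h=5 -> lands@11:R; in-air after throw: [b1@7:R b3@8:L b5@9:R b4@10:L b2@11:R]
Beat 7 (R): throw ball1 h=6 -> lands@13:R; in-air after throw: [b3@8:L b5@9:R b4@10:L b2@11:R b1@13:R]
Beat 8 (L): throw ball3 h=7 -> lands@15:R; in-air after throw: [b5@9:R b4@10:L b2@11:R b1@13:R b3@15:R]
Beat 9 (R): throw ball5 h=3 -> lands@12:L; in-air after throw: [b4@10:L b2@11:R b5@12:L b1@13:R b3@15:R]
Beat 10 (L): throw ball4 h=4 -> lands@14:L; in-air after throw: [b2@11:R b5@12:L b1@13:R b4@14:L b3@15:R]
Beat 11 (R): throw ball2 h=5 -> lands@16:L; in-air after throw: [b5@12:L b1@13:R b4@14:L b3@15:R b2@16:L]
Beat 12 (L): throw ball5 h=6 -> lands@18:L; in-air after throw: [b1@13:R b4@14:L b3@15:R b2@16:L b5@18:L]
Ball 5: thrown@5 h=4 -> first land @9; rethrown@9 h=3 -> second land @12

Answer: 9 12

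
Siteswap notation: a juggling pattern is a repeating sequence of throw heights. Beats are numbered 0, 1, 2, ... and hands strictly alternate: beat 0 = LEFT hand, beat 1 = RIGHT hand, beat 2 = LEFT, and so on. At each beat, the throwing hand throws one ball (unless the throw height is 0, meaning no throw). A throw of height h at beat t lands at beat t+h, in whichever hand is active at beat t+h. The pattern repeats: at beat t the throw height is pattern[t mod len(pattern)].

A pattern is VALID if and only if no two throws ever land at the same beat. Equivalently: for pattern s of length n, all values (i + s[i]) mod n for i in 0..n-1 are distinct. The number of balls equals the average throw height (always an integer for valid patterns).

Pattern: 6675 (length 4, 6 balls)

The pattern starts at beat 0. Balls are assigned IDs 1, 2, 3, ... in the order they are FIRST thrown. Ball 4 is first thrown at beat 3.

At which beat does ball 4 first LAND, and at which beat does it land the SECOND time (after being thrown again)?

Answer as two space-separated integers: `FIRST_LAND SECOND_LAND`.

Answer: 8 14

Derivation:
Beat 0 (L): throw ball1 h=6 -> lands@6:L; in-air after throw: [b1@6:L]
Beat 1 (R): throw ball2 h=6 -> lands@7:R; in-air after throw: [b1@6:L b2@7:R]
Beat 2 (L): throw ball3 h=7 -> lands@9:R; in-air after throw: [b1@6:L b2@7:R b3@9:R]
Beat 3 (R): throw ball4 h=5 -> lands@8:L; in-air after throw: [b1@6:L b2@7:R b4@8:L b3@9:R]
Beat 4 (L): throw ball5 h=6 -> lands@10:L; in-air after throw: [b1@6:L b2@7:R b4@8:L b3@9:R b5@10:L]
Beat 5 (R): throw ball6 h=6 -> lands@11:R; in-air after throw: [b1@6:L b2@7:R b4@8:L b3@9:R b5@10:L b6@11:R]
Beat 6 (L): throw ball1 h=7 -> lands@13:R; in-air after throw: [b2@7:R b4@8:L b3@9:R b5@10:L b6@11:R b1@13:R]
Beat 7 (R): throw ball2 h=5 -> lands@12:L; in-air after throw: [b4@8:L b3@9:R b5@10:L b6@11:R b2@12:L b1@13:R]
Beat 8 (L): throw ball4 h=6 -> lands@14:L; in-air after throw: [b3@9:R b5@10:L b6@11:R b2@12:L b1@13:R b4@14:L]
Beat 9 (R): throw ball3 h=6 -> lands@15:R; in-air after throw: [b5@10:L b6@11:R b2@12:L b1@13:R b4@14:L b3@15:R]
Beat 10 (L): throw ball5 h=7 -> lands@17:R; in-air after throw: [b6@11:R b2@12:L b1@13:R b4@14:L b3@15:R b5@17:R]
Beat 11 (R): throw ball6 h=5 -> lands@16:L; in-air after throw: [b2@12:L b1@13:R b4@14:L b3@15:R b6@16:L b5@17:R]
Beat 12 (L): throw ball2 h=6 -> lands@18:L; in-air after throw: [b1@13:R b4@14:L b3@15:R b6@16:L b5@17:R b2@18:L]
Beat 13 (R): throw ball1 h=6 -> lands@19:R; in-air after throw: [b4@14:L b3@15:R b6@16:L b5@17:R b2@18:L b1@19:R]
Beat 14 (L): throw ball4 h=7 -> lands@21:R; in-air after throw: [b3@15:R b6@16:L b5@17:R b2@18:L b1@19:R b4@21:R]
Ball 4: thrown@3 h=5 -> first land @8; rethrown@8 h=6 -> second land @14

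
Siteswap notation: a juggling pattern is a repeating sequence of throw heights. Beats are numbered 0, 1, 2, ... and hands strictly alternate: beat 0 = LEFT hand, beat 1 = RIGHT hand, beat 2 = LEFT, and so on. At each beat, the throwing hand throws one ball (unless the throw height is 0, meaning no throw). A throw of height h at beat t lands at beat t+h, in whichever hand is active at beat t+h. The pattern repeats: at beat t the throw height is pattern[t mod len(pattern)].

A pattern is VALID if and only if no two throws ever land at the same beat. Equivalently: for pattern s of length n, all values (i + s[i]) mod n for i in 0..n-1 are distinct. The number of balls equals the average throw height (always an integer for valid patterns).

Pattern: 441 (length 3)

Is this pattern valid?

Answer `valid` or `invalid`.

Answer: valid

Derivation:
i=0: (i + s[i]) mod n = (0 + 4) mod 3 = 1
i=1: (i + s[i]) mod n = (1 + 4) mod 3 = 2
i=2: (i + s[i]) mod n = (2 + 1) mod 3 = 0
Residues: [1, 2, 0], distinct: True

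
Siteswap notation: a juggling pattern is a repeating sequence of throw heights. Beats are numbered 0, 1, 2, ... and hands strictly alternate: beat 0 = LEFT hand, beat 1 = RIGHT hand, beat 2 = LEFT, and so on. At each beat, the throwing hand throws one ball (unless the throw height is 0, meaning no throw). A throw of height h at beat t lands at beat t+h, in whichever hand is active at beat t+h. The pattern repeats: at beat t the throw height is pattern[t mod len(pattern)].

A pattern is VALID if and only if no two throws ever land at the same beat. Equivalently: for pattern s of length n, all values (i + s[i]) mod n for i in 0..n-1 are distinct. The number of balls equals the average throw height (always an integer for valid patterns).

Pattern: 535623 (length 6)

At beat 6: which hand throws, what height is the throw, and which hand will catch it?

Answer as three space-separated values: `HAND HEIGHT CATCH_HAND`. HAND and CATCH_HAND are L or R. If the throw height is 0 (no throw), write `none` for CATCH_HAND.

Beat 6: 6 mod 2 = 0, so hand = L
Throw height = pattern[6 mod 6] = pattern[0] = 5
Lands at beat 6+5=11, 11 mod 2 = 1, so catch hand = R

Answer: L 5 R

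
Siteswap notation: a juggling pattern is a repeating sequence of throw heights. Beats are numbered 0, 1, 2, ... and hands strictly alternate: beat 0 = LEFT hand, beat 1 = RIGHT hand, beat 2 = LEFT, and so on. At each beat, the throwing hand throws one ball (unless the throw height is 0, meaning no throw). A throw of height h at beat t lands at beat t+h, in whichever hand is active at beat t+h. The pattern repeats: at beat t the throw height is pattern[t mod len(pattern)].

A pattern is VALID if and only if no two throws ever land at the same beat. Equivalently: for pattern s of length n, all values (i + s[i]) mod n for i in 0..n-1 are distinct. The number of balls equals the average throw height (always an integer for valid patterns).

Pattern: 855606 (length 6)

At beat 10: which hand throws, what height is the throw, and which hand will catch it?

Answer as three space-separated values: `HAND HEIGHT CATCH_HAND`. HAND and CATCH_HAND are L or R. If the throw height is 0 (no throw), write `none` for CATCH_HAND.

Beat 10: 10 mod 2 = 0, so hand = L
Throw height = pattern[10 mod 6] = pattern[4] = 0

Answer: L 0 none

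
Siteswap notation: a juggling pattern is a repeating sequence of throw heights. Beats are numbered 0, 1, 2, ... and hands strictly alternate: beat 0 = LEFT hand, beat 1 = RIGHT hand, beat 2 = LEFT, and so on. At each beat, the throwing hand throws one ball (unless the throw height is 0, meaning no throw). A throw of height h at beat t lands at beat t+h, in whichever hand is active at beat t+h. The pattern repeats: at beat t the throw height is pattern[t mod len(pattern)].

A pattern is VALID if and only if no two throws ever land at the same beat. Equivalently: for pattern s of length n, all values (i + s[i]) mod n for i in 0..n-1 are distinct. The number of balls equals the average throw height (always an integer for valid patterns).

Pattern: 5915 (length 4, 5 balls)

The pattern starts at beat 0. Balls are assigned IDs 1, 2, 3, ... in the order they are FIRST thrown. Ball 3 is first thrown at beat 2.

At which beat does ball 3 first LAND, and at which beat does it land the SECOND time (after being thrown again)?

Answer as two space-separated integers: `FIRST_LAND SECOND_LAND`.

Beat 0 (L): throw ball1 h=5 -> lands@5:R; in-air after throw: [b1@5:R]
Beat 1 (R): throw ball2 h=9 -> lands@10:L; in-air after throw: [b1@5:R b2@10:L]
Beat 2 (L): throw ball3 h=1 -> lands@3:R; in-air after throw: [b3@3:R b1@5:R b2@10:L]
Beat 3 (R): throw ball3 h=5 -> lands@8:L; in-air after throw: [b1@5:R b3@8:L b2@10:L]
Beat 4 (L): throw ball4 h=5 -> lands@9:R; in-air after throw: [b1@5:R b3@8:L b4@9:R b2@10:L]
Beat 5 (R): throw ball1 h=9 -> lands@14:L; in-air after throw: [b3@8:L b4@9:R b2@10:L b1@14:L]
Beat 6 (L): throw ball5 h=1 -> lands@7:R; in-air after throw: [b5@7:R b3@8:L b4@9:R b2@10:L b1@14:L]
Beat 7 (R): throw ball5 h=5 -> lands@12:L; in-air after throw: [b3@8:L b4@9:R b2@10:L b5@12:L b1@14:L]
Beat 8 (L): throw ball3 h=5 -> lands@13:R; in-air after throw: [b4@9:R b2@10:L b5@12:L b3@13:R b1@14:L]
Ball 3: thrown@2 h=1 -> first land @3; rethrown@3 h=5 -> second land @8

Answer: 3 8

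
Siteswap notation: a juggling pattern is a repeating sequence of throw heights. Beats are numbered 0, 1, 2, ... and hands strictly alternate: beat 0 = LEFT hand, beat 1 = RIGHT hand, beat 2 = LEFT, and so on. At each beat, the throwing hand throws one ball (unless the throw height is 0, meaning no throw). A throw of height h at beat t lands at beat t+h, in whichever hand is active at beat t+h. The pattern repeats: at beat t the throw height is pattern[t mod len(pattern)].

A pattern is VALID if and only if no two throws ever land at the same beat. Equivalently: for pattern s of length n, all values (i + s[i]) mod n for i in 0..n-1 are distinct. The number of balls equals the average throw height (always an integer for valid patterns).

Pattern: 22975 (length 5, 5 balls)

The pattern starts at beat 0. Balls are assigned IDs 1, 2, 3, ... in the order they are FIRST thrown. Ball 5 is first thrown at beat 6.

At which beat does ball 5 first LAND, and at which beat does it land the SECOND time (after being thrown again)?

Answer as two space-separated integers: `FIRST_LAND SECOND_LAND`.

Beat 0 (L): throw ball1 h=2 -> lands@2:L; in-air after throw: [b1@2:L]
Beat 1 (R): throw ball2 h=2 -> lands@3:R; in-air after throw: [b1@2:L b2@3:R]
Beat 2 (L): throw ball1 h=9 -> lands@11:R; in-air after throw: [b2@3:R b1@11:R]
Beat 3 (R): throw ball2 h=7 -> lands@10:L; in-air after throw: [b2@10:L b1@11:R]
Beat 4 (L): throw ball3 h=5 -> lands@9:R; in-air after throw: [b3@9:R b2@10:L b1@11:R]
Beat 5 (R): throw ball4 h=2 -> lands@7:R; in-air after throw: [b4@7:R b3@9:R b2@10:L b1@11:R]
Beat 6 (L): throw ball5 h=2 -> lands@8:L; in-air after throw: [b4@7:R b5@8:L b3@9:R b2@10:L b1@11:R]
Beat 7 (R): throw ball4 h=9 -> lands@16:L; in-air after throw: [b5@8:L b3@9:R b2@10:L b1@11:R b4@16:L]
Beat 8 (L): throw ball5 h=7 -> lands@15:R; in-air after throw: [b3@9:R b2@10:L b1@11:R b5@15:R b4@16:L]
Beat 9 (R): throw ball3 h=5 -> lands@14:L; in-air after throw: [b2@10:L b1@11:R b3@14:L b5@15:R b4@16:L]
Beat 10 (L): throw ball2 h=2 -> lands@12:L; in-air after throw: [b1@11:R b2@12:L b3@14:L b5@15:R b4@16:L]
Beat 11 (R): throw ball1 h=2 -> lands@13:R; in-air after throw: [b2@12:L b1@13:R b3@14:L b5@15:R b4@16:L]
Beat 12 (L): throw ball2 h=9 -> lands@21:R; in-air after throw: [b1@13:R b3@14:L b5@15:R b4@16:L b2@21:R]
Beat 13 (R): throw ball1 h=7 -> lands@20:L; in-air after throw: [b3@14:L b5@15:R b4@16:L b1@20:L b2@21:R]
Beat 14 (L): throw ball3 h=5 -> lands@19:R; in-air after throw: [b5@15:R b4@16:L b3@19:R b1@20:L b2@21:R]
Beat 15 (R): throw ball5 h=2 -> lands@17:R; in-air after throw: [b4@16:L b5@17:R b3@19:R b1@20:L b2@21:R]
Ball 5: thrown@6 h=2 -> first land @8; rethrown@8 h=7 -> second land @15

Answer: 8 15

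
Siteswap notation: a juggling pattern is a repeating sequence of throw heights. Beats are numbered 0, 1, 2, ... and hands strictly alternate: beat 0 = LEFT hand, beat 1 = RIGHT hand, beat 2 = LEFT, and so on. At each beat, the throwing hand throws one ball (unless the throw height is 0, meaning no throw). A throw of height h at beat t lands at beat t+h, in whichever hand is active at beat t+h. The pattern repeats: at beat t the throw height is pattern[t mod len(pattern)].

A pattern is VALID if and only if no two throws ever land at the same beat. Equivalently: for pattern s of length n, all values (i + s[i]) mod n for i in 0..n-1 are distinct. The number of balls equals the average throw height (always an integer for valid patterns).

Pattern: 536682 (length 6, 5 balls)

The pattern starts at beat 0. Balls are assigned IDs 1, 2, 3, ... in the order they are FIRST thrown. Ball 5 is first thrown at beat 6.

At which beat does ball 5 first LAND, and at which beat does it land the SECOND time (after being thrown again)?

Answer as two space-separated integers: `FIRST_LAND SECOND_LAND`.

Beat 0 (L): throw ball1 h=5 -> lands@5:R; in-air after throw: [b1@5:R]
Beat 1 (R): throw ball2 h=3 -> lands@4:L; in-air after throw: [b2@4:L b1@5:R]
Beat 2 (L): throw ball3 h=6 -> lands@8:L; in-air after throw: [b2@4:L b1@5:R b3@8:L]
Beat 3 (R): throw ball4 h=6 -> lands@9:R; in-air after throw: [b2@4:L b1@5:R b3@8:L b4@9:R]
Beat 4 (L): throw ball2 h=8 -> lands@12:L; in-air after throw: [b1@5:R b3@8:L b4@9:R b2@12:L]
Beat 5 (R): throw ball1 h=2 -> lands@7:R; in-air after throw: [b1@7:R b3@8:L b4@9:R b2@12:L]
Beat 6 (L): throw ball5 h=5 -> lands@11:R; in-air after throw: [b1@7:R b3@8:L b4@9:R b5@11:R b2@12:L]
Beat 7 (R): throw ball1 h=3 -> lands@10:L; in-air after throw: [b3@8:L b4@9:R b1@10:L b5@11:R b2@12:L]
Beat 8 (L): throw ball3 h=6 -> lands@14:L; in-air after throw: [b4@9:R b1@10:L b5@11:R b2@12:L b3@14:L]
Beat 9 (R): throw ball4 h=6 -> lands@15:R; in-air after throw: [b1@10:L b5@11:R b2@12:L b3@14:L b4@15:R]
Beat 10 (L): throw ball1 h=8 -> lands@18:L; in-air after throw: [b5@11:R b2@12:L b3@14:L b4@15:R b1@18:L]
Beat 11 (R): throw ball5 h=2 -> lands@13:R; in-air after throw: [b2@12:L b5@13:R b3@14:L b4@15:R b1@18:L]
Beat 12 (L): throw ball2 h=5 -> lands@17:R; in-air after throw: [b5@13:R b3@14:L b4@15:R b2@17:R b1@18:L]
Beat 13 (R): throw ball5 h=3 -> lands@16:L; in-air after throw: [b3@14:L b4@15:R b5@16:L b2@17:R b1@18:L]
Ball 5: thrown@6 h=5 -> first land @11; rethrown@11 h=2 -> second land @13

Answer: 11 13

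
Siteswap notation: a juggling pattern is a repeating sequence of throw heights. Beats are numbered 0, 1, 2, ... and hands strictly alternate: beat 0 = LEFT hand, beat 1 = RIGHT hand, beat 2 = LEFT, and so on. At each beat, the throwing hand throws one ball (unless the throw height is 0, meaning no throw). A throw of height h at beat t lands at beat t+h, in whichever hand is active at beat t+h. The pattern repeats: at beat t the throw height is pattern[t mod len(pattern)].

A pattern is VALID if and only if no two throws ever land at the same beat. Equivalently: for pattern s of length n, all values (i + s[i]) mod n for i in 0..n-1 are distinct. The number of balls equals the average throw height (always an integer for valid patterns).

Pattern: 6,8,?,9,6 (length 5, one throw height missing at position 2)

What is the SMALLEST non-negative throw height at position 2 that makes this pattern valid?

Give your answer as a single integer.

i=0: (0 + 6) mod 5 = 1
i=1: (1 + 8) mod 5 = 4
i=2: s[i]=? (unknown)
i=3: (3 + 9) mod 5 = 2
i=4: (4 + 6) mod 5 = 0
Known residues: [0, 1, 2, 4]; need a permutation of 0..4, so missing residue r = 3
Need (2 + s) mod 5 = 3; smallest s = (3 - 2) mod 5 = 1

Answer: 1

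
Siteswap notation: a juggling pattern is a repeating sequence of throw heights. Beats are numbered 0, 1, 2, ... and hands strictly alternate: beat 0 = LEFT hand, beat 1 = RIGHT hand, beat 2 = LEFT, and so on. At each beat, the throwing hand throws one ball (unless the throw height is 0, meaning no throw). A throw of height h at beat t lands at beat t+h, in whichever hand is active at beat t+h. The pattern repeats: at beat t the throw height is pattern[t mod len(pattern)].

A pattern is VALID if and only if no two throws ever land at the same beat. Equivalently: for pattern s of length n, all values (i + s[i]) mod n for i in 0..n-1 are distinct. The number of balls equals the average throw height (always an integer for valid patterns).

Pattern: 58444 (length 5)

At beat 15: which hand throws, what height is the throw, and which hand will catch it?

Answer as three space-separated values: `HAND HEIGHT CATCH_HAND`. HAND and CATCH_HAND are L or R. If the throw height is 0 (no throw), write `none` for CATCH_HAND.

Beat 15: 15 mod 2 = 1, so hand = R
Throw height = pattern[15 mod 5] = pattern[0] = 5
Lands at beat 15+5=20, 20 mod 2 = 0, so catch hand = L

Answer: R 5 L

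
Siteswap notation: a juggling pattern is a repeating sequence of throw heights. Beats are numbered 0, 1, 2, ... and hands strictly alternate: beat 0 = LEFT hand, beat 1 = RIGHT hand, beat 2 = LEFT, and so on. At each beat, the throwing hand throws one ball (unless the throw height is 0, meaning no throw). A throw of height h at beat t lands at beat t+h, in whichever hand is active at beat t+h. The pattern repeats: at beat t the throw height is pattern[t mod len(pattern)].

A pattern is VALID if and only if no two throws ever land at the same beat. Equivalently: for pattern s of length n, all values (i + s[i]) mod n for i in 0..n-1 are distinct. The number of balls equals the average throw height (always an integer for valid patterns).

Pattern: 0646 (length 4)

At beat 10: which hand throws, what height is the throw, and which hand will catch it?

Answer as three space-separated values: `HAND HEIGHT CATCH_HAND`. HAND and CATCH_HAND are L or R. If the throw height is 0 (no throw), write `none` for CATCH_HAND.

Answer: L 4 L

Derivation:
Beat 10: 10 mod 2 = 0, so hand = L
Throw height = pattern[10 mod 4] = pattern[2] = 4
Lands at beat 10+4=14, 14 mod 2 = 0, so catch hand = L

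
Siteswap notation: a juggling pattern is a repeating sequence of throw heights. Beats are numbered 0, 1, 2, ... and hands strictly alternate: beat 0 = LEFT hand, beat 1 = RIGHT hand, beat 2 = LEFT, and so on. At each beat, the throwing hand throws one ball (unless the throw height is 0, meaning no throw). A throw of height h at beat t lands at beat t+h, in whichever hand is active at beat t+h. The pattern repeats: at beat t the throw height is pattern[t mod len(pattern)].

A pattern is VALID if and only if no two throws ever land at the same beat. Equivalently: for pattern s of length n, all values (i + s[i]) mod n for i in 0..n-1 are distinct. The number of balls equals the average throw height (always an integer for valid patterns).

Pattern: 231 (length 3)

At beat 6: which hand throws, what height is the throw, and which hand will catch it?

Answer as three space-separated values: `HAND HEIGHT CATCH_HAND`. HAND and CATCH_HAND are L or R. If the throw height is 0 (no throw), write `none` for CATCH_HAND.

Beat 6: 6 mod 2 = 0, so hand = L
Throw height = pattern[6 mod 3] = pattern[0] = 2
Lands at beat 6+2=8, 8 mod 2 = 0, so catch hand = L

Answer: L 2 L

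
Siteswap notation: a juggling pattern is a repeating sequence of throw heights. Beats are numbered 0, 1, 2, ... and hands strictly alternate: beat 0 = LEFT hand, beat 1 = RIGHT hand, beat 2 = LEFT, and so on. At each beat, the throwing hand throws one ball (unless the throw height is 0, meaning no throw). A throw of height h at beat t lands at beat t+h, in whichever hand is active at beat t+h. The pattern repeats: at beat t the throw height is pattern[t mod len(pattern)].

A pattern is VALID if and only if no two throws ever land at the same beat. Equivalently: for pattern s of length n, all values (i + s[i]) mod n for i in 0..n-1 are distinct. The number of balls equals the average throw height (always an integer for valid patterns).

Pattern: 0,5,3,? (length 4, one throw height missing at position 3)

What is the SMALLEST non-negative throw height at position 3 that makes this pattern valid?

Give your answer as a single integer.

i=0: (0 + 0) mod 4 = 0
i=1: (1 + 5) mod 4 = 2
i=2: (2 + 3) mod 4 = 1
i=3: s[i]=? (unknown)
Known residues: [0, 1, 2]; need a permutation of 0..3, so missing residue r = 3
Need (3 + s) mod 4 = 3; smallest s = (3 - 3) mod 4 = 0

Answer: 0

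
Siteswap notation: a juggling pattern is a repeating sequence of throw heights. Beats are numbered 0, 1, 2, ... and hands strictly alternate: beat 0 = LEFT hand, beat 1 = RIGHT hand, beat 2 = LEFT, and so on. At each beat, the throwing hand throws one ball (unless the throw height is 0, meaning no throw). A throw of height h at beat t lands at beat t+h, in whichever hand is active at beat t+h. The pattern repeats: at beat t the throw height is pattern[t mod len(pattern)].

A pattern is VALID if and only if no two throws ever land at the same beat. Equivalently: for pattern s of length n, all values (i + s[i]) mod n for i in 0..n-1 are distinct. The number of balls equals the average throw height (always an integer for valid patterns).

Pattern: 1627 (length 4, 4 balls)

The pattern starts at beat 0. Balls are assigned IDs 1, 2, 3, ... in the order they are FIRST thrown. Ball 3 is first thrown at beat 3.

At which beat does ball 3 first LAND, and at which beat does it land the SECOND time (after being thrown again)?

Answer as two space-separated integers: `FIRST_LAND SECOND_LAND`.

Answer: 10 12

Derivation:
Beat 0 (L): throw ball1 h=1 -> lands@1:R; in-air after throw: [b1@1:R]
Beat 1 (R): throw ball1 h=6 -> lands@7:R; in-air after throw: [b1@7:R]
Beat 2 (L): throw ball2 h=2 -> lands@4:L; in-air after throw: [b2@4:L b1@7:R]
Beat 3 (R): throw ball3 h=7 -> lands@10:L; in-air after throw: [b2@4:L b1@7:R b3@10:L]
Beat 4 (L): throw ball2 h=1 -> lands@5:R; in-air after throw: [b2@5:R b1@7:R b3@10:L]
Beat 5 (R): throw ball2 h=6 -> lands@11:R; in-air after throw: [b1@7:R b3@10:L b2@11:R]
Beat 6 (L): throw ball4 h=2 -> lands@8:L; in-air after throw: [b1@7:R b4@8:L b3@10:L b2@11:R]
Beat 7 (R): throw ball1 h=7 -> lands@14:L; in-air after throw: [b4@8:L b3@10:L b2@11:R b1@14:L]
Beat 8 (L): throw ball4 h=1 -> lands@9:R; in-air after throw: [b4@9:R b3@10:L b2@11:R b1@14:L]
Beat 9 (R): throw ball4 h=6 -> lands@15:R; in-air after throw: [b3@10:L b2@11:R b1@14:L b4@15:R]
Beat 10 (L): throw ball3 h=2 -> lands@12:L; in-air after throw: [b2@11:R b3@12:L b1@14:L b4@15:R]
Beat 11 (R): throw ball2 h=7 -> lands@18:L; in-air after throw: [b3@12:L b1@14:L b4@15:R b2@18:L]
Beat 12 (L): throw ball3 h=1 -> lands@13:R; in-air after throw: [b3@13:R b1@14:L b4@15:R b2@18:L]
Ball 3: thrown@3 h=7 -> first land @10; rethrown@10 h=2 -> second land @12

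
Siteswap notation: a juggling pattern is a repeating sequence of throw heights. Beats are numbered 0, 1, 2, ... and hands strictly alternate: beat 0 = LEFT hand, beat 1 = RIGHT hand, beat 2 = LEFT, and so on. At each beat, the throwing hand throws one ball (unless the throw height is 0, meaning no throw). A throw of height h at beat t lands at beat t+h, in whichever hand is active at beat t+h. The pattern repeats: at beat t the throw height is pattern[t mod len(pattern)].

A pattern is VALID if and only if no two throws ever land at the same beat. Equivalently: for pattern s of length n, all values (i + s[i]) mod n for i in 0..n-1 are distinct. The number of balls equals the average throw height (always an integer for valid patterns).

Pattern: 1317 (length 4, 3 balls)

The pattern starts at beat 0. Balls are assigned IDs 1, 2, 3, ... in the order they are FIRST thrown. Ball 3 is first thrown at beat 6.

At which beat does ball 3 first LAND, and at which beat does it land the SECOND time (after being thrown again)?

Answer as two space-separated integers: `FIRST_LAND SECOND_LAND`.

Answer: 7 14

Derivation:
Beat 0 (L): throw ball1 h=1 -> lands@1:R; in-air after throw: [b1@1:R]
Beat 1 (R): throw ball1 h=3 -> lands@4:L; in-air after throw: [b1@4:L]
Beat 2 (L): throw ball2 h=1 -> lands@3:R; in-air after throw: [b2@3:R b1@4:L]
Beat 3 (R): throw ball2 h=7 -> lands@10:L; in-air after throw: [b1@4:L b2@10:L]
Beat 4 (L): throw ball1 h=1 -> lands@5:R; in-air after throw: [b1@5:R b2@10:L]
Beat 5 (R): throw ball1 h=3 -> lands@8:L; in-air after throw: [b1@8:L b2@10:L]
Beat 6 (L): throw ball3 h=1 -> lands@7:R; in-air after throw: [b3@7:R b1@8:L b2@10:L]
Beat 7 (R): throw ball3 h=7 -> lands@14:L; in-air after throw: [b1@8:L b2@10:L b3@14:L]
Beat 8 (L): throw ball1 h=1 -> lands@9:R; in-air after throw: [b1@9:R b2@10:L b3@14:L]
Beat 9 (R): throw ball1 h=3 -> lands@12:L; in-air after throw: [b2@10:L b1@12:L b3@14:L]
Beat 10 (L): throw ball2 h=1 -> lands@11:R; in-air after throw: [b2@11:R b1@12:L b3@14:L]
Beat 11 (R): throw ball2 h=7 -> lands@18:L; in-air after throw: [b1@12:L b3@14:L b2@18:L]
Beat 12 (L): throw ball1 h=1 -> lands@13:R; in-air after throw: [b1@13:R b3@14:L b2@18:L]
Beat 13 (R): throw ball1 h=3 -> lands@16:L; in-air after throw: [b3@14:L b1@16:L b2@18:L]
Beat 14 (L): throw ball3 h=1 -> lands@15:R; in-air after throw: [b3@15:R b1@16:L b2@18:L]
Ball 3: thrown@6 h=1 -> first land @7; rethrown@7 h=7 -> second land @14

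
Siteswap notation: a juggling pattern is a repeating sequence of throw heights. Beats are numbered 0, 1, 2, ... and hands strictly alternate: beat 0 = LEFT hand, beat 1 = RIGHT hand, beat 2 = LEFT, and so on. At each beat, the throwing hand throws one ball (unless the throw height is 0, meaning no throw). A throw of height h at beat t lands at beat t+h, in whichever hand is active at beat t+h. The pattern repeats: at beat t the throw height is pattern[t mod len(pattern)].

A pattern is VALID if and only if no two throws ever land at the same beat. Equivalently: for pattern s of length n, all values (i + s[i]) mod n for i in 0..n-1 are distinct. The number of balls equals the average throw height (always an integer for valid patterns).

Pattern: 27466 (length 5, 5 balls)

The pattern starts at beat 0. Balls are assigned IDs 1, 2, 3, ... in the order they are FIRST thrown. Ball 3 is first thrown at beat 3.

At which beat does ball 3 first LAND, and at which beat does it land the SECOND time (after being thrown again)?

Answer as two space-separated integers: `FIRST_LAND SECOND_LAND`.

Beat 0 (L): throw ball1 h=2 -> lands@2:L; in-air after throw: [b1@2:L]
Beat 1 (R): throw ball2 h=7 -> lands@8:L; in-air after throw: [b1@2:L b2@8:L]
Beat 2 (L): throw ball1 h=4 -> lands@6:L; in-air after throw: [b1@6:L b2@8:L]
Beat 3 (R): throw ball3 h=6 -> lands@9:R; in-air after throw: [b1@6:L b2@8:L b3@9:R]
Beat 4 (L): throw ball4 h=6 -> lands@10:L; in-air after throw: [b1@6:L b2@8:L b3@9:R b4@10:L]
Beat 5 (R): throw ball5 h=2 -> lands@7:R; in-air after throw: [b1@6:L b5@7:R b2@8:L b3@9:R b4@10:L]
Beat 6 (L): throw ball1 h=7 -> lands@13:R; in-air after throw: [b5@7:R b2@8:L b3@9:R b4@10:L b1@13:R]
Beat 7 (R): throw ball5 h=4 -> lands@11:R; in-air after throw: [b2@8:L b3@9:R b4@10:L b5@11:R b1@13:R]
Beat 8 (L): throw ball2 h=6 -> lands@14:L; in-air after throw: [b3@9:R b4@10:L b5@11:R b1@13:R b2@14:L]
Beat 9 (R): throw ball3 h=6 -> lands@15:R; in-air after throw: [b4@10:L b5@11:R b1@13:R b2@14:L b3@15:R]
Beat 10 (L): throw ball4 h=2 -> lands@12:L; in-air after throw: [b5@11:R b4@12:L b1@13:R b2@14:L b3@15:R]
Beat 11 (R): throw ball5 h=7 -> lands@18:L; in-air after throw: [b4@12:L b1@13:R b2@14:L b3@15:R b5@18:L]
Beat 12 (L): throw ball4 h=4 -> lands@16:L; in-air after throw: [b1@13:R b2@14:L b3@15:R b4@16:L b5@18:L]
Beat 13 (R): throw ball1 h=6 -> lands@19:R; in-air after throw: [b2@14:L b3@15:R b4@16:L b5@18:L b1@19:R]
Beat 14 (L): throw ball2 h=6 -> lands@20:L; in-air after throw: [b3@15:R b4@16:L b5@18:L b1@19:R b2@20:L]
Beat 15 (R): throw ball3 h=2 -> lands@17:R; in-air after throw: [b4@16:L b3@17:R b5@18:L b1@19:R b2@20:L]
Ball 3: thrown@3 h=6 -> first land @9; rethrown@9 h=6 -> second land @15

Answer: 9 15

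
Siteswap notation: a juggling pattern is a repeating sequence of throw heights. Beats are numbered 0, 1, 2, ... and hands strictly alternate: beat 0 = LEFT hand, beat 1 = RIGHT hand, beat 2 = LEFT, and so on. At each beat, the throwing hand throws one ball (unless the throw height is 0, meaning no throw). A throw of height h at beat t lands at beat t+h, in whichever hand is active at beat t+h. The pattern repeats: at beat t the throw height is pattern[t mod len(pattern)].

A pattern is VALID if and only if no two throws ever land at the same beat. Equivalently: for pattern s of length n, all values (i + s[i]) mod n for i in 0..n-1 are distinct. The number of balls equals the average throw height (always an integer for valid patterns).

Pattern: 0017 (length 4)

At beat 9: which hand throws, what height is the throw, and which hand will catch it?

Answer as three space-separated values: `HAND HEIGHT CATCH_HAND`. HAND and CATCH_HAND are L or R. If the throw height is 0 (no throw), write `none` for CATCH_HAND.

Answer: R 0 none

Derivation:
Beat 9: 9 mod 2 = 1, so hand = R
Throw height = pattern[9 mod 4] = pattern[1] = 0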